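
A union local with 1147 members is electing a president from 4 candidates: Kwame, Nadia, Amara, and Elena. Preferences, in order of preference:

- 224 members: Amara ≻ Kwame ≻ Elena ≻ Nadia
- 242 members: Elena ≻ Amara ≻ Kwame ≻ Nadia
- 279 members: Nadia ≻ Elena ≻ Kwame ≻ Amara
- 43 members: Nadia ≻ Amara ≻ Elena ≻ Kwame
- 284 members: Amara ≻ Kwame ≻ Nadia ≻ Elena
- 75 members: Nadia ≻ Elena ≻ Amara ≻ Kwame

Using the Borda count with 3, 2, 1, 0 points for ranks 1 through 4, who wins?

Kwame: 224·2 + 242·1 + 279·1 + 43·0 + 284·2 + 75·0 = 1537
Nadia: 224·0 + 242·0 + 279·3 + 43·3 + 284·1 + 75·3 = 1475
Amara: 224·3 + 242·2 + 279·0 + 43·2 + 284·3 + 75·1 = 2169
Elena: 224·1 + 242·3 + 279·2 + 43·1 + 284·0 + 75·2 = 1701
Amara has the highest Borda score (2169).

Amara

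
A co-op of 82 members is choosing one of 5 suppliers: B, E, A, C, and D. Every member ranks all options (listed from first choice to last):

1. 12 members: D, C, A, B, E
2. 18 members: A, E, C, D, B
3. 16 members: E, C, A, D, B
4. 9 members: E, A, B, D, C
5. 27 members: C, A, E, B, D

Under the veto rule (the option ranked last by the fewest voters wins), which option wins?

A

Last-place votes: B 34, E 12, A 0, C 9, D 27.
A is ranked last by the fewest voters, so A wins.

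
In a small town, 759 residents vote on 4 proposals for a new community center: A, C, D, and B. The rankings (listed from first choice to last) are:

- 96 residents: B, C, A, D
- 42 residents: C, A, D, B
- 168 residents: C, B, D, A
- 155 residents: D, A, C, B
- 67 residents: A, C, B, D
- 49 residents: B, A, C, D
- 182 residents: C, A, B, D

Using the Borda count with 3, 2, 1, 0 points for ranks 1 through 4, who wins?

A: 96·1 + 42·2 + 168·0 + 155·2 + 67·3 + 49·2 + 182·2 = 1153
C: 96·2 + 42·3 + 168·3 + 155·1 + 67·2 + 49·1 + 182·3 = 1706
D: 96·0 + 42·1 + 168·1 + 155·3 + 67·0 + 49·0 + 182·0 = 675
B: 96·3 + 42·0 + 168·2 + 155·0 + 67·1 + 49·3 + 182·1 = 1020
C has the highest Borda score (1706).

C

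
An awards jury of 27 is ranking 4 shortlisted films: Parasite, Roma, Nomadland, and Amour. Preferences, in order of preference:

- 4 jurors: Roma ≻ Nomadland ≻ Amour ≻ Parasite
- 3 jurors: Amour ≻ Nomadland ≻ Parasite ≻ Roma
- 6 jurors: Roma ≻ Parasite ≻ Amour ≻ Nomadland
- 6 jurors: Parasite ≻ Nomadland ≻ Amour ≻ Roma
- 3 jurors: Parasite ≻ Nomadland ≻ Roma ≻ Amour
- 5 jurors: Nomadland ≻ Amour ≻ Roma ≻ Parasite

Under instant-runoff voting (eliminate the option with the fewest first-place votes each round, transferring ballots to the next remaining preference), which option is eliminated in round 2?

Nomadland

Round 1: Parasite 9, Roma 10, Nomadland 5, Amour 3. Eliminate Amour.
Round 2: Parasite 9, Roma 10, Nomadland 8. Eliminate Nomadland.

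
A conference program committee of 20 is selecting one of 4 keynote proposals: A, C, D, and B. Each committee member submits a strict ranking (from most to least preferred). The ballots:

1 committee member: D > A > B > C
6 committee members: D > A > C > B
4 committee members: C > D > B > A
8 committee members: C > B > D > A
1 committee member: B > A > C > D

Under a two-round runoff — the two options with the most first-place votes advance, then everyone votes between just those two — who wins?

Round 1 first-place votes: A 0, C 12, D 7, B 1.
C and D advance.
Runoff: C is preferred to D by 13 voters; D by 7.
C wins the runoff.

C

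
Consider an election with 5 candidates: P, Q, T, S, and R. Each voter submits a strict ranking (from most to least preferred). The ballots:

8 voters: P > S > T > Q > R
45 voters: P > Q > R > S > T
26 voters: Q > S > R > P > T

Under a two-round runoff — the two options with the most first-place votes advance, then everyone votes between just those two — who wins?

P

Round 1 first-place votes: P 53, Q 26, T 0, S 0, R 0.
P and Q advance.
Runoff: P is preferred to Q by 53 voters; Q by 26.
P wins the runoff.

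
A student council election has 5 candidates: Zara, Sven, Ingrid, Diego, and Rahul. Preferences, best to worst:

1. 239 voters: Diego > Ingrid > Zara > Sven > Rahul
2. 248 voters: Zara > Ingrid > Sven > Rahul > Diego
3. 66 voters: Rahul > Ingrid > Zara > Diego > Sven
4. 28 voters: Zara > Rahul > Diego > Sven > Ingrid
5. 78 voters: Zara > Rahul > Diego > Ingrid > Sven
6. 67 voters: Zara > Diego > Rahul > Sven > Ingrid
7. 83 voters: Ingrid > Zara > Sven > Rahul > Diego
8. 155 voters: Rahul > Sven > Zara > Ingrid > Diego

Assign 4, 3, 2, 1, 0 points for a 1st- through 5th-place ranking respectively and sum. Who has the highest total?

Zara: 239·2 + 248·4 + 66·2 + 28·4 + 78·4 + 67·4 + 83·3 + 155·2 = 2853
Sven: 239·1 + 248·2 + 66·0 + 28·1 + 78·0 + 67·1 + 83·2 + 155·3 = 1461
Ingrid: 239·3 + 248·3 + 66·3 + 28·0 + 78·1 + 67·0 + 83·4 + 155·1 = 2224
Diego: 239·4 + 248·0 + 66·1 + 28·2 + 78·2 + 67·3 + 83·0 + 155·0 = 1435
Rahul: 239·0 + 248·1 + 66·4 + 28·3 + 78·3 + 67·2 + 83·1 + 155·4 = 1667
Zara has the highest Borda score (2853).

Zara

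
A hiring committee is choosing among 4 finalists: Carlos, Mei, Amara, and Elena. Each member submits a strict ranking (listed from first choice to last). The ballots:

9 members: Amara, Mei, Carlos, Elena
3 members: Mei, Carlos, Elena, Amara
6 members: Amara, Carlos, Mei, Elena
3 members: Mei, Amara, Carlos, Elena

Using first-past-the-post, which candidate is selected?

First-place votes: Carlos 0, Mei 6, Amara 15, Elena 0.
Amara has the most first-place votes.

Amara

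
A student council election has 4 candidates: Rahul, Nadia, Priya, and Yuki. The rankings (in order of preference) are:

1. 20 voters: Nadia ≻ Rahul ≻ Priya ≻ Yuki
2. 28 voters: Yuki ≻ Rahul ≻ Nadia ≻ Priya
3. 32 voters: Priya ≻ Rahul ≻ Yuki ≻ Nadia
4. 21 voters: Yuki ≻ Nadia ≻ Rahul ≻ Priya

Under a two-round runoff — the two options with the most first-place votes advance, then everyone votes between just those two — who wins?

Priya

Round 1 first-place votes: Rahul 0, Nadia 20, Priya 32, Yuki 49.
Yuki and Priya advance.
Runoff: Yuki is preferred to Priya by 49 voters; Priya by 52.
Priya wins the runoff.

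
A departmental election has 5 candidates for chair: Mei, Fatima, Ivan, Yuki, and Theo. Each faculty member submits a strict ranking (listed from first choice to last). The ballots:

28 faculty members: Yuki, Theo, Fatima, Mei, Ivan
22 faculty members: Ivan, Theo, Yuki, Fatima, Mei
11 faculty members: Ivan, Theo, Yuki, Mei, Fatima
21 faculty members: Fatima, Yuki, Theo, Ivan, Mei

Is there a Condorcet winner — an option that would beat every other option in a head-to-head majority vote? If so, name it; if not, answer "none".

Yuki

Yuki vs Mei: 82–0 for Yuki.
Yuki vs Fatima: 61–21 for Yuki.
Yuki vs Ivan: 49–33 for Yuki.
Yuki vs Theo: 49–33 for Yuki.
Yuki beats every other option head-to-head.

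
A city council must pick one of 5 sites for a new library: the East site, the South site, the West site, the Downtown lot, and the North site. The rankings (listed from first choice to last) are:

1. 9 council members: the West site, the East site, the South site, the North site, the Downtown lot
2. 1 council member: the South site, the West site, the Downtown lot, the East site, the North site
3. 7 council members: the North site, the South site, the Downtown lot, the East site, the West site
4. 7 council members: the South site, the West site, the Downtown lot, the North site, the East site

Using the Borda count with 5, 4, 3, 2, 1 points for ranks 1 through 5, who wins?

the East site: 9·4 + 1·2 + 7·2 + 7·1 = 59
the South site: 9·3 + 1·5 + 7·4 + 7·5 = 95
the West site: 9·5 + 1·4 + 7·1 + 7·4 = 84
the Downtown lot: 9·1 + 1·3 + 7·3 + 7·3 = 54
the North site: 9·2 + 1·1 + 7·5 + 7·2 = 68
the South site has the highest Borda score (95).

the South site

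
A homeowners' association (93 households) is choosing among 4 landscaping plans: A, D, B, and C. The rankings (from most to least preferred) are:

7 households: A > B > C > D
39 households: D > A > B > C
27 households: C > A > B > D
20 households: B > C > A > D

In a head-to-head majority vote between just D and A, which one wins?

Voters preferring D to A: 39; preferring A to D: 54.
A wins the head-to-head.

A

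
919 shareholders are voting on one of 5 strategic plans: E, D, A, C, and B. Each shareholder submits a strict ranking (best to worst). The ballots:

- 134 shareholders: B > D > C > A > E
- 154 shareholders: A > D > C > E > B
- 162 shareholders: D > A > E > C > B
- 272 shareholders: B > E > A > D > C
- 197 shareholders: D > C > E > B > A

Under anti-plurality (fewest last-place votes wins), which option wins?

D

Last-place votes: E 134, D 0, A 197, C 272, B 316.
D is ranked last by the fewest voters, so D wins.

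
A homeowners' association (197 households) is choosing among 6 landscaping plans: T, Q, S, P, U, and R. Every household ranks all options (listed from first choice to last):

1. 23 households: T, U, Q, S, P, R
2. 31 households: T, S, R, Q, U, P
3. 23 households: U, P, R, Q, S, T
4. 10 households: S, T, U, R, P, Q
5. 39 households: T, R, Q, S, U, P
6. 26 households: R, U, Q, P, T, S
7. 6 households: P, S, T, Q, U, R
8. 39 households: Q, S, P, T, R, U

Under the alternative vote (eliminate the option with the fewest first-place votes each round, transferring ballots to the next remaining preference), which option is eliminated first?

P

Round 1: T 93, Q 39, S 10, P 6, U 23, R 26. Eliminate P.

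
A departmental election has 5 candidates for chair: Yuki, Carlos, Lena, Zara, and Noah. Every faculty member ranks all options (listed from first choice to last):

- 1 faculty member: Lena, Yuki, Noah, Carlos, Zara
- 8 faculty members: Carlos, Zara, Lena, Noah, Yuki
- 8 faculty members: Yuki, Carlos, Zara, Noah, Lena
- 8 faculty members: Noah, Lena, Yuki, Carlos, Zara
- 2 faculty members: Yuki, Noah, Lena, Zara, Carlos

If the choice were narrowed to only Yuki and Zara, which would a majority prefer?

Yuki

Voters preferring Yuki to Zara: 19; preferring Zara to Yuki: 8.
Yuki wins the head-to-head.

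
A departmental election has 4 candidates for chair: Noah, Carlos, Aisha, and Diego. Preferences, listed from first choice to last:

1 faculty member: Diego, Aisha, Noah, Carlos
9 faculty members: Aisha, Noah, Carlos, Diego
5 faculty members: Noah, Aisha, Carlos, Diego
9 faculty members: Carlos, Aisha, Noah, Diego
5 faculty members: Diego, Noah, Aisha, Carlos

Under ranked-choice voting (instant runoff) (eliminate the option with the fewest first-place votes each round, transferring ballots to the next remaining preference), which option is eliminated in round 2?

Round 1: Noah 5, Carlos 9, Aisha 9, Diego 6. Eliminate Noah.
Round 2: Carlos 9, Aisha 14, Diego 6. Eliminate Diego.

Diego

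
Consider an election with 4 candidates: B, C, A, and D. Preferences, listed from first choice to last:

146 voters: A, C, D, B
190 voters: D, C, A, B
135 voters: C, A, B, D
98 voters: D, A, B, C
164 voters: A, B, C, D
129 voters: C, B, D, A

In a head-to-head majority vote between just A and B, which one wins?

A

Voters preferring A to B: 733; preferring B to A: 129.
A wins the head-to-head.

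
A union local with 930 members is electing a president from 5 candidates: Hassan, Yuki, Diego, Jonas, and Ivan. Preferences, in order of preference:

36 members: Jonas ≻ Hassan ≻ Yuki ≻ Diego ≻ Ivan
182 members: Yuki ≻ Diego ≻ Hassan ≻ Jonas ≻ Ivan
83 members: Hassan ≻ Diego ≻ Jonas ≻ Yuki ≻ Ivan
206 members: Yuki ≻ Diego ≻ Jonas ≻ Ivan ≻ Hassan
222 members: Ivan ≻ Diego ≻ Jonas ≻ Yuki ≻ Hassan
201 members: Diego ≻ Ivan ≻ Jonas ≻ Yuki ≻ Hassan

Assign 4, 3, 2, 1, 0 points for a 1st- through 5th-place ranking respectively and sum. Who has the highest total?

Diego

Hassan: 36·3 + 182·2 + 83·4 + 206·0 + 222·0 + 201·0 = 804
Yuki: 36·2 + 182·4 + 83·1 + 206·4 + 222·1 + 201·1 = 2130
Diego: 36·1 + 182·3 + 83·3 + 206·3 + 222·3 + 201·4 = 2919
Jonas: 36·4 + 182·1 + 83·2 + 206·2 + 222·2 + 201·2 = 1750
Ivan: 36·0 + 182·0 + 83·0 + 206·1 + 222·4 + 201·3 = 1697
Diego has the highest Borda score (2919).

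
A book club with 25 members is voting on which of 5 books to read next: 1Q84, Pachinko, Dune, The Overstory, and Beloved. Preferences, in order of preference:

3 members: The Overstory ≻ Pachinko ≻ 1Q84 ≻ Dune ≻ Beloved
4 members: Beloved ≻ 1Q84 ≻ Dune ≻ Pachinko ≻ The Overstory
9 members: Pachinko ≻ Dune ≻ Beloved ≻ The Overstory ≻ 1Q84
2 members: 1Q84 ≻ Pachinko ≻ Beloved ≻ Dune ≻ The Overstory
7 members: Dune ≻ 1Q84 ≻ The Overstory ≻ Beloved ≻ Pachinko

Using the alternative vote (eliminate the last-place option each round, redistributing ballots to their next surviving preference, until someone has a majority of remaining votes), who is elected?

Pachinko

Round 1: 1Q84 2, Pachinko 9, Dune 7, The Overstory 3, Beloved 4. Eliminate 1Q84.
Round 2: Pachinko 11, Dune 7, The Overstory 3, Beloved 4. Eliminate The Overstory.
Round 3: Pachinko 14, Dune 7, Beloved 4. Pachinko has a majority.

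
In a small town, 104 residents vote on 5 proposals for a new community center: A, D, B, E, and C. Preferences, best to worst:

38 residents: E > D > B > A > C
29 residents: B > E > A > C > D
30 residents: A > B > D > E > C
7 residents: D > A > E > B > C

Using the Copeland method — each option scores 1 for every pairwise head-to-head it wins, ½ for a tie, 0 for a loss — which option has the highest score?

A: beats D and C; loses to B and E → score 2.
D: beats C; loses to A, B, and E → score 1.
B: beats A, D, E, and C → score 4.
E: beats A, D, and C; loses to B → score 3.
C: loses to A, D, B, and E → score 0.
B has the best pairwise record.

B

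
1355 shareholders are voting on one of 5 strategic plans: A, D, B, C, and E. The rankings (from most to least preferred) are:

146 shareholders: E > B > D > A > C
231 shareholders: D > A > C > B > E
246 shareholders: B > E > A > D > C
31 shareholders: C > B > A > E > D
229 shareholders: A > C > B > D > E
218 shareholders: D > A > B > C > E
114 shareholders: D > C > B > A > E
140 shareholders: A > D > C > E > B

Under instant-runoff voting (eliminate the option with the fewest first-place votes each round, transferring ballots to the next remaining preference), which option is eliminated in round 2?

E

Round 1: A 369, D 563, B 246, C 31, E 146. Eliminate C.
Round 2: A 369, D 563, B 277, E 146. Eliminate E.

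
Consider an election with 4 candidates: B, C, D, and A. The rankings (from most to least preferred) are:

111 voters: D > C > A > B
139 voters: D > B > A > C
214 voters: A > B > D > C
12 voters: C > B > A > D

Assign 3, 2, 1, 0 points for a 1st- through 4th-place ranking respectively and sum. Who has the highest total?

D

B: 111·0 + 139·2 + 214·2 + 12·2 = 730
C: 111·2 + 139·0 + 214·0 + 12·3 = 258
D: 111·3 + 139·3 + 214·1 + 12·0 = 964
A: 111·1 + 139·1 + 214·3 + 12·1 = 904
D has the highest Borda score (964).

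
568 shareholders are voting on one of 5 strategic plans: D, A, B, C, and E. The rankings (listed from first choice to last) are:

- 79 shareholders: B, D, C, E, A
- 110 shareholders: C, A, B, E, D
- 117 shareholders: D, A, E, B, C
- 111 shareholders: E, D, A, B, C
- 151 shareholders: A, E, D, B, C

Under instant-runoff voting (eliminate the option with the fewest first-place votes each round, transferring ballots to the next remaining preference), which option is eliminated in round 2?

Round 1: D 117, A 151, B 79, C 110, E 111. Eliminate B.
Round 2: D 196, A 151, C 110, E 111. Eliminate C.

C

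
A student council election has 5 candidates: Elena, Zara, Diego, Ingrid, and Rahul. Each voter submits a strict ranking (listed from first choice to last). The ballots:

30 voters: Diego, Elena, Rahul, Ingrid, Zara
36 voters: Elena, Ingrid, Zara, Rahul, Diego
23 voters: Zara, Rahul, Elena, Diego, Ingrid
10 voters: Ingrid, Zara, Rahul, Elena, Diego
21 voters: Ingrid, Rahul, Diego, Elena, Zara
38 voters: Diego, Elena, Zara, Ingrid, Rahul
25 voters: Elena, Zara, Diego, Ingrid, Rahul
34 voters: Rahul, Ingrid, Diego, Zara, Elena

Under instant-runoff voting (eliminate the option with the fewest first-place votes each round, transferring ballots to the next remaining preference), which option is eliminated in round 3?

Elena

Round 1: Elena 61, Zara 23, Diego 68, Ingrid 31, Rahul 34. Eliminate Zara.
Round 2: Elena 61, Diego 68, Ingrid 31, Rahul 57. Eliminate Ingrid.
Round 3: Elena 61, Diego 68, Rahul 88. Eliminate Elena.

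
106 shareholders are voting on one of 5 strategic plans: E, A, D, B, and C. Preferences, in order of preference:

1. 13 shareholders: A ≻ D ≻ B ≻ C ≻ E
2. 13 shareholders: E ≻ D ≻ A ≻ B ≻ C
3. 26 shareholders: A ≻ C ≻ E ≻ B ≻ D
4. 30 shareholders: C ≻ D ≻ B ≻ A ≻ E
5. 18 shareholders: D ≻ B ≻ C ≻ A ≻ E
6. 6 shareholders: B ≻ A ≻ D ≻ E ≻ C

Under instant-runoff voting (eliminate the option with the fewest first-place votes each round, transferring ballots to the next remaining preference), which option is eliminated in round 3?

Round 1: E 13, A 39, D 18, B 6, C 30. Eliminate B.
Round 2: E 13, A 45, D 18, C 30. Eliminate E.
Round 3: A 45, D 31, C 30. Eliminate C.

C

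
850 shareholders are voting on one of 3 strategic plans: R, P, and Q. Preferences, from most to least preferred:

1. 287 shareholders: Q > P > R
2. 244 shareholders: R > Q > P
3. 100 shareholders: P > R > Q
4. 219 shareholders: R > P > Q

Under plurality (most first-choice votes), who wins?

R

First-place votes: R 463, P 100, Q 287.
R has the most first-place votes.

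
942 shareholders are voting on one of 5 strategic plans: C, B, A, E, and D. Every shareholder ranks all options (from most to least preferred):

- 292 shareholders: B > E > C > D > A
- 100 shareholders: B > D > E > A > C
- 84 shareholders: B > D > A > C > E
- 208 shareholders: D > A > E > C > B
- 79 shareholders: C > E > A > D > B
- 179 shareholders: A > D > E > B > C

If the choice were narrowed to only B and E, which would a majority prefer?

B

Voters preferring B to E: 476; preferring E to B: 466.
B wins the head-to-head.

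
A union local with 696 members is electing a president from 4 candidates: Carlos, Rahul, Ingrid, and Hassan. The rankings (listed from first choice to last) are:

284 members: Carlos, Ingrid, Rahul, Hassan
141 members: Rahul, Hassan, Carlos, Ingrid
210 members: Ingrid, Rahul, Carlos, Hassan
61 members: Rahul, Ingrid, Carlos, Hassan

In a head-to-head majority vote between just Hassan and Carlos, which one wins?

Carlos

Voters preferring Hassan to Carlos: 141; preferring Carlos to Hassan: 555.
Carlos wins the head-to-head.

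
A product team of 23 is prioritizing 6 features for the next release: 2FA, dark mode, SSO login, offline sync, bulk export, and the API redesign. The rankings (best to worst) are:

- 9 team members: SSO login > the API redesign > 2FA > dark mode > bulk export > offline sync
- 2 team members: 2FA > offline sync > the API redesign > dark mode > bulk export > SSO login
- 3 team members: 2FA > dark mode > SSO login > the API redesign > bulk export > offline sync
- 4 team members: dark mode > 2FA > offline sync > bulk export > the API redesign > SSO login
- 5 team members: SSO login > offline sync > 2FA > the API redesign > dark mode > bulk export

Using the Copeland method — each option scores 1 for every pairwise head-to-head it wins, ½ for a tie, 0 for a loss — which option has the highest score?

2FA: beats dark mode, offline sync, bulk export, and the API redesign; loses to SSO login → score 4.
dark mode: beats offline sync and bulk export; loses to 2FA, SSO login, and the API redesign → score 2.
SSO login: beats 2FA, dark mode, offline sync, bulk export, and the API redesign → score 5.
offline sync: loses to 2FA, dark mode, SSO login, bulk export, and the API redesign → score 0.
bulk export: beats offline sync; loses to 2FA, dark mode, SSO login, and the API redesign → score 1.
the API redesign: beats dark mode, offline sync, and bulk export; loses to 2FA and SSO login → score 3.
SSO login has the best pairwise record.

SSO login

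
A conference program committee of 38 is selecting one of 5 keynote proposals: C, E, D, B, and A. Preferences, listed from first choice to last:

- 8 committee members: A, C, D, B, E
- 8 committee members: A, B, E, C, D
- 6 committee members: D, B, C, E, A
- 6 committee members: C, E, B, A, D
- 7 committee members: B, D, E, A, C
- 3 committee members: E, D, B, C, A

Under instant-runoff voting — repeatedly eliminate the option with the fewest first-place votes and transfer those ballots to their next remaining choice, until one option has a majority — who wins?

Round 1: C 6, E 3, D 6, B 7, A 16. Eliminate E.
Round 2: C 6, D 9, B 7, A 16. Eliminate C.
Round 3: D 9, B 13, A 16. Eliminate D.
Round 4: B 22, A 16. B has a majority.

B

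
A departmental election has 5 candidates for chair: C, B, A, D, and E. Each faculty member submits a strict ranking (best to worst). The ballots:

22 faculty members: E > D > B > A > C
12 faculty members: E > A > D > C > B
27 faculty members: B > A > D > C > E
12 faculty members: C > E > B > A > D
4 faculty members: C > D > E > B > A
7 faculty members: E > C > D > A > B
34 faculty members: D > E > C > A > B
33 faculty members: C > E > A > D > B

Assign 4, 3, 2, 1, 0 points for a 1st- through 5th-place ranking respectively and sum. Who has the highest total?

C: 22·0 + 12·1 + 27·1 + 12·4 + 4·4 + 7·3 + 34·2 + 33·4 = 324
B: 22·2 + 12·0 + 27·4 + 12·2 + 4·1 + 7·0 + 34·0 + 33·0 = 180
A: 22·1 + 12·3 + 27·3 + 12·1 + 4·0 + 7·1 + 34·1 + 33·2 = 258
D: 22·3 + 12·2 + 27·2 + 12·0 + 4·3 + 7·2 + 34·4 + 33·1 = 339
E: 22·4 + 12·4 + 27·0 + 12·3 + 4·2 + 7·4 + 34·3 + 33·3 = 409
E has the highest Borda score (409).

E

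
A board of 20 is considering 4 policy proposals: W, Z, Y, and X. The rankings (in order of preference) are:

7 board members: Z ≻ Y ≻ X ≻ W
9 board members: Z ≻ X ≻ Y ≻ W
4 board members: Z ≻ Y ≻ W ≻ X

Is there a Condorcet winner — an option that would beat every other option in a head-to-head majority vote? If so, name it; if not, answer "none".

Z

Z vs W: 20–0 for Z.
Z vs Y: 20–0 for Z.
Z vs X: 20–0 for Z.
Z beats every other option head-to-head.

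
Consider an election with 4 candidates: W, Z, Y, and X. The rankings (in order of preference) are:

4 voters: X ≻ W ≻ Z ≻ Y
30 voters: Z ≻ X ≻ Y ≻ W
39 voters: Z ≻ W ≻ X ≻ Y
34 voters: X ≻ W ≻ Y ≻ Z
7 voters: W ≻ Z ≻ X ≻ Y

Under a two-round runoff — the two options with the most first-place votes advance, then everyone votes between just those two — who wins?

Round 1 first-place votes: W 7, Z 69, Y 0, X 38.
Z and X advance.
Runoff: Z is preferred to X by 76 voters; X by 38.
Z wins the runoff.

Z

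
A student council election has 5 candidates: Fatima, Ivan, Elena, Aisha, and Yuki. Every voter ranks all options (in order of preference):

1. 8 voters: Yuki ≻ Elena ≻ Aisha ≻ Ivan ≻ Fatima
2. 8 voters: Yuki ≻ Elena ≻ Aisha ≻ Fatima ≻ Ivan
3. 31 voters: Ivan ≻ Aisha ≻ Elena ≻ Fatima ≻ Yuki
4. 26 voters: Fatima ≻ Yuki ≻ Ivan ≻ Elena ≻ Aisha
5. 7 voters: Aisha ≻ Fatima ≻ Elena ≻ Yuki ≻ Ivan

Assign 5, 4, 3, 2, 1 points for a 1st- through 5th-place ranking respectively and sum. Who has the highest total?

Ivan

Fatima: 8·1 + 8·2 + 31·2 + 26·5 + 7·4 = 244
Ivan: 8·2 + 8·1 + 31·5 + 26·3 + 7·1 = 264
Elena: 8·4 + 8·4 + 31·3 + 26·2 + 7·3 = 230
Aisha: 8·3 + 8·3 + 31·4 + 26·1 + 7·5 = 233
Yuki: 8·5 + 8·5 + 31·1 + 26·4 + 7·2 = 229
Ivan has the highest Borda score (264).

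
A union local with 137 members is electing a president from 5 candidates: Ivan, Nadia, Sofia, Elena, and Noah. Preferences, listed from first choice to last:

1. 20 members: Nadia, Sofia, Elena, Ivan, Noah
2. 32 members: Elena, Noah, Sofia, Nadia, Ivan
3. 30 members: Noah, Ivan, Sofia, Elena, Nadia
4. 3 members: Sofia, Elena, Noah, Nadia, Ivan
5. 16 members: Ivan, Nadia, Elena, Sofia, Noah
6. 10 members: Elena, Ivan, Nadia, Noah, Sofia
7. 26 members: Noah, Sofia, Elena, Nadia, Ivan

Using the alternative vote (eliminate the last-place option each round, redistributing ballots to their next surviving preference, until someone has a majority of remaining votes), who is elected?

Elena

Round 1: Ivan 16, Nadia 20, Sofia 3, Elena 42, Noah 56. Eliminate Sofia.
Round 2: Ivan 16, Nadia 20, Elena 45, Noah 56. Eliminate Ivan.
Round 3: Nadia 36, Elena 45, Noah 56. Eliminate Nadia.
Round 4: Elena 81, Noah 56. Elena has a majority.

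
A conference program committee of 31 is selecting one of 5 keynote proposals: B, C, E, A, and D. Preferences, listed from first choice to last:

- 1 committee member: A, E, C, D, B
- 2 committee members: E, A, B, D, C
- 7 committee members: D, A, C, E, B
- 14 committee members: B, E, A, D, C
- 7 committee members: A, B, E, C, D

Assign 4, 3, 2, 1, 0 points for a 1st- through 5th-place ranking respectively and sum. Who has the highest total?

A

B: 1·0 + 2·2 + 7·0 + 14·4 + 7·3 = 81
C: 1·2 + 2·0 + 7·2 + 14·0 + 7·1 = 23
E: 1·3 + 2·4 + 7·1 + 14·3 + 7·2 = 74
A: 1·4 + 2·3 + 7·3 + 14·2 + 7·4 = 87
D: 1·1 + 2·1 + 7·4 + 14·1 + 7·0 = 45
A has the highest Borda score (87).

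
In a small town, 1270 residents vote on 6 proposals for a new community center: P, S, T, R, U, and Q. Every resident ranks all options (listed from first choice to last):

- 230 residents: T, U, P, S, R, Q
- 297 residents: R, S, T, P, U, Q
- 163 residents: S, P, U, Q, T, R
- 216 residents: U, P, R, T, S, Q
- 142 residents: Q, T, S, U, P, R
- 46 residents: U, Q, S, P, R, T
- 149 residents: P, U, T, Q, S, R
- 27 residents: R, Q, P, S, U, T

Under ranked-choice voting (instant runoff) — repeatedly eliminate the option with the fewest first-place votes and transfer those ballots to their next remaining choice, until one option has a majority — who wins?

T

Round 1: P 149, S 163, T 230, R 324, U 262, Q 142. Eliminate Q.
Round 2: P 149, S 163, T 372, R 324, U 262. Eliminate P.
Round 3: S 163, T 372, R 324, U 411. Eliminate S.
Round 4: T 372, R 324, U 574. Eliminate R.
Round 5: T 669, U 601. T has a majority.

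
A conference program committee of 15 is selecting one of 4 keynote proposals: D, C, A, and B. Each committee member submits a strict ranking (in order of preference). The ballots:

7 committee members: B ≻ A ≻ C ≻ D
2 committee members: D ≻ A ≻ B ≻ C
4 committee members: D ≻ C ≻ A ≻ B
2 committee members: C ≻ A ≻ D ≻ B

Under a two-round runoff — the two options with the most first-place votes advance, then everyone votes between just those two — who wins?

Round 1 first-place votes: D 6, C 2, A 0, B 7.
B and D advance.
Runoff: B is preferred to D by 7 voters; D by 8.
D wins the runoff.

D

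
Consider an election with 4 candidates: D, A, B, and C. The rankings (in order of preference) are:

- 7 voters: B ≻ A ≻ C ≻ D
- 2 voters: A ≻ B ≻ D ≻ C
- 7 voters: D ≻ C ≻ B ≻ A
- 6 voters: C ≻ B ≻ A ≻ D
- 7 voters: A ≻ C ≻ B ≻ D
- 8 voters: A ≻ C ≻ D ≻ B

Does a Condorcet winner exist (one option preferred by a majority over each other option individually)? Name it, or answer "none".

Checking pairwise contests:
A beats D 30–7.
B beats A 20–17.
C beats B 28–9.
A beats C 24–13.
Every option loses at least one head-to-head, so there is no Condorcet winner.

none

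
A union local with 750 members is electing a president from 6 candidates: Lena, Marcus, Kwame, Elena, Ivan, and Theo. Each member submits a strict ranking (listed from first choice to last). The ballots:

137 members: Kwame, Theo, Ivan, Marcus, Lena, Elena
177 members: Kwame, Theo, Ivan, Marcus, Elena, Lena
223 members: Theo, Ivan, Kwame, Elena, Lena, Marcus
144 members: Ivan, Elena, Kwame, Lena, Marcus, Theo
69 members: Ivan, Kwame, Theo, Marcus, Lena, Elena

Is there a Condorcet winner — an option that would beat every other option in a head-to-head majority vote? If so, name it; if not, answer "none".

none

Checking pairwise contests:
Marcus beats Lena 383–367.
Kwame beats Marcus 750–0.
Ivan beats Kwame 436–314.
Marcus beats Elena 383–367.
Theo beats Ivan 537–213.
Kwame beats Theo 527–223.
Every option loses at least one head-to-head, so there is no Condorcet winner.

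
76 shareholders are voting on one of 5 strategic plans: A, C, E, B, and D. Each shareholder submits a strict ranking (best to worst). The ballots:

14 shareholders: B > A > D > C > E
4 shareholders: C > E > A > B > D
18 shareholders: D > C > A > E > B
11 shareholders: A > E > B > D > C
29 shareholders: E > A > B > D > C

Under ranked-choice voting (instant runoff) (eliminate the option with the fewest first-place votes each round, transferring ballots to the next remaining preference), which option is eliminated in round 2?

A

Round 1: A 11, C 4, E 29, B 14, D 18. Eliminate C.
Round 2: A 11, E 33, B 14, D 18. Eliminate A.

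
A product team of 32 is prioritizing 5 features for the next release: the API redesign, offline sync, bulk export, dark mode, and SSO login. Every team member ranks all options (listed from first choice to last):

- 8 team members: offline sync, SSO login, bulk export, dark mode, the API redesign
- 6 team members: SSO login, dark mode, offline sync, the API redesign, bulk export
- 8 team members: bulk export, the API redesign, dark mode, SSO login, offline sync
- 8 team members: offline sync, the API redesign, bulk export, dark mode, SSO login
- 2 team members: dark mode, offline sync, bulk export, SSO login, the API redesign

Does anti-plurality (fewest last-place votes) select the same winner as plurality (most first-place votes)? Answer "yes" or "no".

Anti-plurality — last-place votes: the API redesign 10, offline sync 8, bulk export 6, dark mode 0, SSO login 8. Winner: dark mode.
Plurality — first-place votes: the API redesign 0, offline sync 16, bulk export 8, dark mode 2, SSO login 6. Winner: offline sync.
The two methods disagree.

no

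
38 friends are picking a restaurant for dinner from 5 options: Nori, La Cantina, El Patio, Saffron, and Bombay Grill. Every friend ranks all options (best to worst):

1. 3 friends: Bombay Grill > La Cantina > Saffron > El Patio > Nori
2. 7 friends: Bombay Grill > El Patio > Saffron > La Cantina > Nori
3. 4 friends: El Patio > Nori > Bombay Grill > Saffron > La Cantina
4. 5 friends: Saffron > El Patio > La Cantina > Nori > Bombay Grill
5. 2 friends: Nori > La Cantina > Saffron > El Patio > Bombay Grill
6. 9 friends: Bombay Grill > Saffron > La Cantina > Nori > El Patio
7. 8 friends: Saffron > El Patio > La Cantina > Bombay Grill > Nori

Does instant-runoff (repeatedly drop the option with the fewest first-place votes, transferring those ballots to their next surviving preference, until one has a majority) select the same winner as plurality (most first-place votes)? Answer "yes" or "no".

yes

Instant-runoff — R1 Nori 2, La Cantina 0, El Patio 4, Saffron 13, Bombay Grill 19 (La Cantina out); R2 Nori 2, El Patio 4, Saffron 13, Bombay Grill 19 (Nori out); R3 El Patio 4, Saffron 15, Bombay Grill 19 (El Patio out); R4 Saffron 15, Bombay Grill 23 (Bombay Grill winner). Winner: Bombay Grill.
Plurality — first-place votes: Nori 2, La Cantina 0, El Patio 4, Saffron 13, Bombay Grill 19. Winner: Bombay Grill.
The two methods agree.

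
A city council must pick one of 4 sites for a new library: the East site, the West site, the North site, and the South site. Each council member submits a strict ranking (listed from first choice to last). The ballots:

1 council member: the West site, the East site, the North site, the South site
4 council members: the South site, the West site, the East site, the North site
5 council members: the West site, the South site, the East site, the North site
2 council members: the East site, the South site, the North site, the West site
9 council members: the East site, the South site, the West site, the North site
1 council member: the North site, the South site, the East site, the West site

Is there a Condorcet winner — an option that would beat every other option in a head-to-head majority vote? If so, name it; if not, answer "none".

the East site vs the West site: 12–10 for the East site.
the East site vs the North site: 21–1 for the East site.
the East site vs the South site: 12–10 for the East site.
the East site beats every other option head-to-head.

the East site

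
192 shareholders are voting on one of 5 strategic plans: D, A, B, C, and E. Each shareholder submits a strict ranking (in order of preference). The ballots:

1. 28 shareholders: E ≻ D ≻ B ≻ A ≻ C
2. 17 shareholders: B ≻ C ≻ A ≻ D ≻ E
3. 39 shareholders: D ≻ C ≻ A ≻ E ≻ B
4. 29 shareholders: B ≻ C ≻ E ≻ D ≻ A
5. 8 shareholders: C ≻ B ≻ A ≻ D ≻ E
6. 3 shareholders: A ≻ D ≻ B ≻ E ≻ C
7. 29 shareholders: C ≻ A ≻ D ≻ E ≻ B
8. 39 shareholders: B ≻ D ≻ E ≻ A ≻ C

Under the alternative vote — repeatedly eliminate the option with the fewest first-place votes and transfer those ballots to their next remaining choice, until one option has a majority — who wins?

D

Round 1: D 39, A 3, B 85, C 37, E 28. Eliminate A.
Round 2: D 42, B 85, C 37, E 28. Eliminate E.
Round 3: D 70, B 85, C 37. Eliminate C.
Round 4: D 99, B 93. D has a majority.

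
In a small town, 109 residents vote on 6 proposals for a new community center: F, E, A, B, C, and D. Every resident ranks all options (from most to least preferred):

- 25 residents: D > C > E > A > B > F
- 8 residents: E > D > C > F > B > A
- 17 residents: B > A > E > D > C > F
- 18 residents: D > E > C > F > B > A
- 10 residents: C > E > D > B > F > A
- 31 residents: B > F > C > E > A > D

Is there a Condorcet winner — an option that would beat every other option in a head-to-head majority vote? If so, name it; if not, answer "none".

none

Checking pairwise contests:
E beats F 78–31.
C beats E 66–43.
F beats A 67–42.
E beats B 61–48.
D beats C 68–41.
E beats D 66–43.
Every option loses at least one head-to-head, so there is no Condorcet winner.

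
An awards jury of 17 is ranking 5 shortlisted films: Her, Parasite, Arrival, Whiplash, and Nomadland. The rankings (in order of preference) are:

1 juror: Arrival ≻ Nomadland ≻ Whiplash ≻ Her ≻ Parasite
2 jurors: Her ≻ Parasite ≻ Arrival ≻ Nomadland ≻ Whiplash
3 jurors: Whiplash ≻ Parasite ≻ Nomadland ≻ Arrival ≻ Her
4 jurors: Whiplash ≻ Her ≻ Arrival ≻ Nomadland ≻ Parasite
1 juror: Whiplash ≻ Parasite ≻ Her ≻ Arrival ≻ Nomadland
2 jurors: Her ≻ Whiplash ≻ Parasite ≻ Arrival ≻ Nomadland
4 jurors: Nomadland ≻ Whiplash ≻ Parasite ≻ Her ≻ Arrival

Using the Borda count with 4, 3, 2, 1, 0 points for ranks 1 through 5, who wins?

Whiplash

Her: 1·1 + 2·4 + 3·0 + 4·3 + 1·2 + 2·4 + 4·1 = 35
Parasite: 1·0 + 2·3 + 3·3 + 4·0 + 1·3 + 2·2 + 4·2 = 30
Arrival: 1·4 + 2·2 + 3·1 + 4·2 + 1·1 + 2·1 + 4·0 = 22
Whiplash: 1·2 + 2·0 + 3·4 + 4·4 + 1·4 + 2·3 + 4·3 = 52
Nomadland: 1·3 + 2·1 + 3·2 + 4·1 + 1·0 + 2·0 + 4·4 = 31
Whiplash has the highest Borda score (52).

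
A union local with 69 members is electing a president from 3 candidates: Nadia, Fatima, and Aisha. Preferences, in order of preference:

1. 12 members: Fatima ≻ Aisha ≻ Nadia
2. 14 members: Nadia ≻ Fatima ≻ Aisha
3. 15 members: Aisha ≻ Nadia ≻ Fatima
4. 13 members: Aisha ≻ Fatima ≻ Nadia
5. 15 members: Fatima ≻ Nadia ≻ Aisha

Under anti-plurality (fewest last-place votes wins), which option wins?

Fatima

Last-place votes: Nadia 25, Fatima 15, Aisha 29.
Fatima is ranked last by the fewest voters, so Fatima wins.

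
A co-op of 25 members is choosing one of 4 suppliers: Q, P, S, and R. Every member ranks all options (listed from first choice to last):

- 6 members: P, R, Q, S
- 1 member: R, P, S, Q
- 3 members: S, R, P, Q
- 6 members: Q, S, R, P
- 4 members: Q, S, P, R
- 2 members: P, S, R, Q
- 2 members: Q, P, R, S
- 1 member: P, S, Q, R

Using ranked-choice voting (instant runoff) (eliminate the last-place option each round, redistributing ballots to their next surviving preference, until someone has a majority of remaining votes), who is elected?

Round 1: Q 12, P 9, S 3, R 1. Eliminate R.
Round 2: Q 12, P 10, S 3. Eliminate S.
Round 3: Q 12, P 13. P has a majority.

P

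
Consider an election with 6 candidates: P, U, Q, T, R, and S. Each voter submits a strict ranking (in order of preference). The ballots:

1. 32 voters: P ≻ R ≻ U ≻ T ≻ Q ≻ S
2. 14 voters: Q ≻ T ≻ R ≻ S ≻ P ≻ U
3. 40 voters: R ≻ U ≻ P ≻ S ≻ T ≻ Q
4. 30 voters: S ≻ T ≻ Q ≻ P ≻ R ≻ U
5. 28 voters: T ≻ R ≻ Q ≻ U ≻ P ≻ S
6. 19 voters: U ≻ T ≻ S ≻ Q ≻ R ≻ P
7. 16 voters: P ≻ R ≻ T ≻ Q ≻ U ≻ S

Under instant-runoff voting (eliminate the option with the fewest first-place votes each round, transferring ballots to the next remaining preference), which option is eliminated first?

Round 1: P 48, U 19, Q 14, T 28, R 40, S 30. Eliminate Q.

Q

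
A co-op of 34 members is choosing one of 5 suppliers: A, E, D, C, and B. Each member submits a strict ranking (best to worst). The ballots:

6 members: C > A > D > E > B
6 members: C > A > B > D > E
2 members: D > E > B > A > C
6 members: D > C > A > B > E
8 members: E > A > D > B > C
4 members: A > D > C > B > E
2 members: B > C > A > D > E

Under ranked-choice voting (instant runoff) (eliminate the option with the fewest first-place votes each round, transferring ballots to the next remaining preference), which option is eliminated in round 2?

Round 1: A 4, E 8, D 8, C 12, B 2. Eliminate B.
Round 2: A 4, E 8, D 8, C 14. Eliminate A.

A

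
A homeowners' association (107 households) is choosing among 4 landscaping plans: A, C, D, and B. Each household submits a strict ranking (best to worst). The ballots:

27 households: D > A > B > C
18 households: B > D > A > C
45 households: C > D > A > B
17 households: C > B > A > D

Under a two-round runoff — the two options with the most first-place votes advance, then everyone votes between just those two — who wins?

C

Round 1 first-place votes: A 0, C 62, D 27, B 18.
C and D advance.
Runoff: C is preferred to D by 62 voters; D by 45.
C wins the runoff.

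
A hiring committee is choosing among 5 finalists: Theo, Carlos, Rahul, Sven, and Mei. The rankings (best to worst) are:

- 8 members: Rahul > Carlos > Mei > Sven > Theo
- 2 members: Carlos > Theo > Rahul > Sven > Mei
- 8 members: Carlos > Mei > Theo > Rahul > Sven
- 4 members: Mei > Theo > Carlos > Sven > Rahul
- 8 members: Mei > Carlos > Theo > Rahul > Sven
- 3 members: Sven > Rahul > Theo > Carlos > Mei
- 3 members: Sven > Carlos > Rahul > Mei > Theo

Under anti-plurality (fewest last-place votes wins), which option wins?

Carlos

Last-place votes: Theo 11, Carlos 0, Rahul 4, Sven 16, Mei 5.
Carlos is ranked last by the fewest voters, so Carlos wins.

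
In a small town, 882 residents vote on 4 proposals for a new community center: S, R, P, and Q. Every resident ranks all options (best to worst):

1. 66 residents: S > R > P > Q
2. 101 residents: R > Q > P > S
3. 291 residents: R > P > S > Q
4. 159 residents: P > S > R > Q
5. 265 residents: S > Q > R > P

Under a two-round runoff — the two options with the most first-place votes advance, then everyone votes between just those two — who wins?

Round 1 first-place votes: S 331, R 392, P 159, Q 0.
R and S advance.
Runoff: R is preferred to S by 392 voters; S by 490.
S wins the runoff.

S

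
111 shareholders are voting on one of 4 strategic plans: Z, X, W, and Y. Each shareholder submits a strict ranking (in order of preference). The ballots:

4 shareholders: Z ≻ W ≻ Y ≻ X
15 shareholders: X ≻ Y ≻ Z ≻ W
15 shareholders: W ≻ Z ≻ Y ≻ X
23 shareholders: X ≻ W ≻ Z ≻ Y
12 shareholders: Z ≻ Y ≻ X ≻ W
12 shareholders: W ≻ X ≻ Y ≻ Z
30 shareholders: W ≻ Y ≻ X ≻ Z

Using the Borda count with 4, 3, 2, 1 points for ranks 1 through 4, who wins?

W

Z: 4·4 + 15·2 + 15·3 + 23·2 + 12·4 + 12·1 + 30·1 = 227
X: 4·1 + 15·4 + 15·1 + 23·4 + 12·2 + 12·3 + 30·2 = 291
W: 4·3 + 15·1 + 15·4 + 23·3 + 12·1 + 12·4 + 30·4 = 336
Y: 4·2 + 15·3 + 15·2 + 23·1 + 12·3 + 12·2 + 30·3 = 256
W has the highest Borda score (336).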